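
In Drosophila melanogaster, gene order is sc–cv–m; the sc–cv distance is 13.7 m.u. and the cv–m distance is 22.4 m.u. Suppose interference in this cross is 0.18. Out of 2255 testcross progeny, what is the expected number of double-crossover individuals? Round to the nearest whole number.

57

Map distances give recombination frequencies of 0.137 and 0.224 for the two intervals.
With interference 0.18 (so coincidence = 0.82), expected double-crossover frequency = 0.137 × 0.224 × 0.82 = 0.02516.
Expected number = 0.02516 × 2255 = 56.75 ≈ 57.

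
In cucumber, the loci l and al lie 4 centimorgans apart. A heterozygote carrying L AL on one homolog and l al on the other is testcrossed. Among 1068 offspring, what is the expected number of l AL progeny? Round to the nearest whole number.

21

A map distance of 4 centimorgans corresponds to a recombination frequency of 0.040.
The F1 is L AL / l al, so l AL is a recombinant gamete class with expected frequency r/2 = 0.040/2 = 0.0200.
Expected number = 0.0200 × 1068 = 21.36 ≈ 21.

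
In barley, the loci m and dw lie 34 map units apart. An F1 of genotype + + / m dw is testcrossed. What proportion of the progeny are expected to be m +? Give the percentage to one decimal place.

A map distance of 34 map units corresponds to a recombination frequency of 0.340.
The F1 is + + / m dw, so m + is a recombinant gamete class with expected frequency r/2 = 0.340/2 = 0.1700.
That is 0.1700 = 17.0% of the progeny.

17.0%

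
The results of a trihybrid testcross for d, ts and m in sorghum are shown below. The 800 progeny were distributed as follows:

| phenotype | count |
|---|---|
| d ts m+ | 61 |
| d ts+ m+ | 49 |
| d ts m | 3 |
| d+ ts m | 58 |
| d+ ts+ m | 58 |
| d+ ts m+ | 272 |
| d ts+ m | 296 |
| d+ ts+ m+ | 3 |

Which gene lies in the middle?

The two most frequent reciprocal classes, d ts+ m and d+ ts m+, are the parental types, so the F1 was d ts+ m / d+ ts m+.
The two rarest classes, d ts m and d+ ts+ m+, are the double crossovers. Comparing them with the parentals, only the ts allele has switched, so ts is the middle locus and the order is d – ts – m.

ts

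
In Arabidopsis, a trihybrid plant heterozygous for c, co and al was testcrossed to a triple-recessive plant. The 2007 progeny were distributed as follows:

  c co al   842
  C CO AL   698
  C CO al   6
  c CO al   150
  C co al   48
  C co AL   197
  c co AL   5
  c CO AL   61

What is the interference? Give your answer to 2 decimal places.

The two most frequent reciprocal classes, C CO AL and c co al, are the parental types, so the F1 was C CO AL / c co al.
The two rarest classes, C CO al and c co AL, are the double crossovers. Comparing them with the parentals, only the al allele has switched, so al is the middle locus and the order is c – al – co.
c–al: (109 + 11)/2007 = 0.0598; al–co: (347 + 11)/2007 = 0.1784.
Expected DCO frequency = 0.0598 × 0.1784 ≈ 0.01067; observed = 11/2007 ≈ 0.00548.
Coefficient of coincidence = 0.00548/0.01067 ≈ 0.51; interference = 1 − 0.51 = 0.49.

0.49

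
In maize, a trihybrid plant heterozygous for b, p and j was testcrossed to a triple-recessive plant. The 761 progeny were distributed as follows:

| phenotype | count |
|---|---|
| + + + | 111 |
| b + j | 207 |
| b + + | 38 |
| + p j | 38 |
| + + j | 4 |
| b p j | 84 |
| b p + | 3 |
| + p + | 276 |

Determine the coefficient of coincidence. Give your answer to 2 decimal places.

The two most frequent reciprocal classes, + p + and b + j, are the parental types, so the F1 was + p + / b + j.
The two rarest classes, b p + and + + j, are the double crossovers. Comparing them with the parentals, only the b allele has switched, so b is the middle locus and the order is p – b – j.
p–b: (195 + 7)/761 = 0.2654; b–j: (76 + 7)/761 = 0.1091.
Expected DCO frequency = 0.2654 × 0.1091 ≈ 0.02896; observed = 7/761 ≈ 0.00920.
Coefficient of coincidence = 0.00920/0.02896 ≈ 0.32.

0.32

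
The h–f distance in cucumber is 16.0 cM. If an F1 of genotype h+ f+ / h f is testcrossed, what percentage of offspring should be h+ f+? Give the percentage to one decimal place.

A map distance of 16.0 cM corresponds to a recombination frequency of 0.160.
The F1 is h+ f+ / h f, so h+ f+ is a parental gamete class with expected frequency (1 − r)/2 = 0.840/2 = 0.4200.
That is 0.4200 = 42.0% of the progeny.

42.0%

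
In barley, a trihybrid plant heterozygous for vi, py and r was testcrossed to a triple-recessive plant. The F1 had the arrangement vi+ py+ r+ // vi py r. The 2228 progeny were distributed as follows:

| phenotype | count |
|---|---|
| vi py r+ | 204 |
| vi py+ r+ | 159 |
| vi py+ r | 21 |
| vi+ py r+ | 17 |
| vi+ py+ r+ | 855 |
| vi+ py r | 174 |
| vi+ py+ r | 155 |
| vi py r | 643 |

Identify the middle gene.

py

The two rarest classes, vi+ py r+ and vi py+ r, are the double crossovers. Comparing them with the parentals, only the py allele has switched, so py is the middle locus and the order is r – py – vi.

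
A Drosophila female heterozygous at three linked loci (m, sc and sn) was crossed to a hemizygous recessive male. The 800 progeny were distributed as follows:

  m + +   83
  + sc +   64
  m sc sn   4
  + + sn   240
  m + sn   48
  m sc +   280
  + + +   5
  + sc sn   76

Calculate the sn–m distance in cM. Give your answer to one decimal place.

15.1 cM

The two most frequent reciprocal classes, m sc + and + + sn, are the parental types, so the F1 was m sc + / + + sn.
The two rarest classes, m sc sn and + + +, are the double crossovers. Comparing them with the parentals, only the sn allele has switched, so sn is the middle locus and the order is m – sn – sc.
Crossovers in the m–sn interval produce the single-crossover classes + sc + and m + sn (64 + 48 = 112) plus the double crossovers (9).
RF(m–sn) = (112 + 9) / 800 = 121/800 = 0.1512 → 15.1 cM.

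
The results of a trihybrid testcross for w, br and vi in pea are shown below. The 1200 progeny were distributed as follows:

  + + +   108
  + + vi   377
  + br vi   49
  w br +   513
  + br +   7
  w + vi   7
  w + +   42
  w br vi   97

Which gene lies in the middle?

The two most frequent reciprocal classes, + + vi and w br +, are the parental types, so the F1 was + + vi / w br +.
The two rarest classes, w + vi and + br +, are the double crossovers. Comparing them with the parentals, only the w allele has switched, so w is the middle locus and the order is br – w – vi.

w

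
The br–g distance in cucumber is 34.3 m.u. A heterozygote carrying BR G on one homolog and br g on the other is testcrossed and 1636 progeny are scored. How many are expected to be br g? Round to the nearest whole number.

537

A map distance of 34.3 m.u. corresponds to a recombination frequency of 0.343.
The F1 is BR G / br g, so br g is a parental gamete class with expected frequency (1 − r)/2 = 0.657/2 = 0.3285.
Expected number = 0.3285 × 1636 = 537.43 ≈ 537.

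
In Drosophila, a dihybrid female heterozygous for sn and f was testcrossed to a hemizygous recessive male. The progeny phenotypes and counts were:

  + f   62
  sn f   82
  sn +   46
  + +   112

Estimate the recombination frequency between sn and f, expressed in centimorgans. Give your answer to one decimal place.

The two most frequent classes, + + (112) and sn f (82), are the parental types, so the F1 was + + / sn f.
The recombinant classes are + f and sn +: 62 + 46 = 108.
Recombination frequency = 108/302 = 0.3576 ≈ 35.8%, i.e. 35.8 centimorgans.

35.8 centimorgans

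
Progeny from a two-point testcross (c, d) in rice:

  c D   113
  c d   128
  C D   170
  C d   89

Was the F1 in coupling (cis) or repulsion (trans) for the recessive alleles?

The two most frequent classes are C D (170) and c d (128); these are the parental (non-recombinant) types.
So the F1 carried C D on one chromosome and c d on the other — the recessive alleles are on the same chromosome (cis / coupling).

cis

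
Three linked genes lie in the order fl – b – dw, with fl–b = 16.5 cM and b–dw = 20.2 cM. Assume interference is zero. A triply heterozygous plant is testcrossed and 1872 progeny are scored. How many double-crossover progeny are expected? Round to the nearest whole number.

62

Map distances give recombination frequencies of 0.165 and 0.202 for the two intervals.
With no interference, expected double-crossover frequency = 0.165 × 0.202 = 0.03333.
Expected number = 0.03333 × 1872 = 62.39 ≈ 62.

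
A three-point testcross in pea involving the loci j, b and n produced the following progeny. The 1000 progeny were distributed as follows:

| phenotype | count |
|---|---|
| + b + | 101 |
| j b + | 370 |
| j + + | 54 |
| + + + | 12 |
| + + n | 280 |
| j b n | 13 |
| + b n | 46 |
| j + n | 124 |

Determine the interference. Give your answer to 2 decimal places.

The two most frequent reciprocal classes, j b + and + + n, are the parental types, so the F1 was j b + / + + n.
The two rarest classes, j b n and + + +, are the double crossovers. Comparing them with the parentals, only the n allele has switched, so n is the middle locus and the order is b – n – j.
b–n: (100 + 25)/1000 = 0.1250; n–j: (225 + 25)/1000 = 0.2500.
Expected DCO frequency = 0.1250 × 0.2500 ≈ 0.03125; observed = 25/1000 ≈ 0.02500.
Coefficient of coincidence = 0.02500/0.03125 ≈ 0.80; interference = 1 − 0.80 = 0.20.

0.20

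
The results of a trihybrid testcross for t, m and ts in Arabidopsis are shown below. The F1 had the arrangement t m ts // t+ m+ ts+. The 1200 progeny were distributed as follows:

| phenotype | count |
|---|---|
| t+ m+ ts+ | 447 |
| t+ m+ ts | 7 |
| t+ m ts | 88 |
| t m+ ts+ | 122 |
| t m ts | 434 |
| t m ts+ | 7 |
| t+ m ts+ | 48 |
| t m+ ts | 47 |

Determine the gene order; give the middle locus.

ts

The two rarest classes, t m ts+ and t+ m+ ts, are the double crossovers. Comparing them with the parentals, only the ts allele has switched, so ts is the middle locus and the order is m – ts – t.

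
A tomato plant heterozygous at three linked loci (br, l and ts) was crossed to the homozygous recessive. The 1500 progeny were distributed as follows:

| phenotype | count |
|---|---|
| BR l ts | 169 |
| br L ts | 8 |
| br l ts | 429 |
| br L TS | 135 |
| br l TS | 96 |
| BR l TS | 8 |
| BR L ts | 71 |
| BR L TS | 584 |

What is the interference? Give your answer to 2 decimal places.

0.59

The two most frequent reciprocal classes, BR L TS and br l ts, are the parental types, so the F1 was BR L TS / br l ts.
The two rarest classes, BR l TS and br L ts, are the double crossovers. Comparing them with the parentals, only the l allele has switched, so l is the middle locus and the order is ts – l – br.
ts–l: (167 + 16)/1500 = 0.1220; l–br: (304 + 16)/1500 = 0.2133.
Expected DCO frequency = 0.1220 × 0.2133 ≈ 0.02602; observed = 16/1500 ≈ 0.01067.
Coefficient of coincidence = 0.01067/0.02602 ≈ 0.41; interference = 1 − 0.41 = 0.59.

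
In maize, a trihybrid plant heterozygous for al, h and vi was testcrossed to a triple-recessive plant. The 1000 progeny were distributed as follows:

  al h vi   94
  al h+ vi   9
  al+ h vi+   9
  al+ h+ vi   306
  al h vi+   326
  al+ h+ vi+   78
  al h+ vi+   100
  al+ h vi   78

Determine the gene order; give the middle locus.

The two most frequent reciprocal classes, al+ h+ vi and al h vi+, are the parental types, so the F1 was al+ h+ vi / al h vi+.
The two rarest classes, al h+ vi and al+ h vi+, are the double crossovers. Comparing them with the parentals, only the al allele has switched, so al is the middle locus and the order is vi – al – h.

al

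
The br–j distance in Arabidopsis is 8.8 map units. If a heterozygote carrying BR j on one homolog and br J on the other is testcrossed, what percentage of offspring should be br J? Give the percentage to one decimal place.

A map distance of 8.8 map units corresponds to a recombination frequency of 0.088.
The F1 is BR j / br J, so br J is a parental gamete class with expected frequency (1 − r)/2 = 0.912/2 = 0.4560.
That is 0.4560 = 45.6% of the progeny.

45.6%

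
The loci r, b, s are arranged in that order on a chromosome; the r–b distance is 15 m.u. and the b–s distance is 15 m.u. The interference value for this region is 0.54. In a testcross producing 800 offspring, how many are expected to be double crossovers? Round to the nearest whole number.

Map distances give recombination frequencies of 0.150 and 0.150 for the two intervals.
With interference 0.54 (so coincidence = 0.46), expected double-crossover frequency = 0.150 × 0.150 × 0.46 = 0.01035.
Expected number = 0.01035 × 800 = 8.28 ≈ 8.

8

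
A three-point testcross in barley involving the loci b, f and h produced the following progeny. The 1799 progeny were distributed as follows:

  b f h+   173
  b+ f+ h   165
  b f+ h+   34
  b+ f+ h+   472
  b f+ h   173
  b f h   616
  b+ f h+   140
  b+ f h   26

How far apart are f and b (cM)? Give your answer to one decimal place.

20.7 cM

The two most frequent reciprocal classes, b+ f+ h+ and b f h, are the parental types, so the F1 was b+ f+ h+ / b f h.
The two rarest classes, b f+ h+ and b+ f h, are the double crossovers. Comparing them with the parentals, only the b allele has switched, so b is the middle locus and the order is f – b – h.
Crossovers in the f–b interval produce the single-crossover classes b+ f h+ and b f+ h (140 + 173 = 313) plus the double crossovers (60).
RF(f–b) = (313 + 60) / 1799 = 373/1799 = 0.2073 → 20.7 cM.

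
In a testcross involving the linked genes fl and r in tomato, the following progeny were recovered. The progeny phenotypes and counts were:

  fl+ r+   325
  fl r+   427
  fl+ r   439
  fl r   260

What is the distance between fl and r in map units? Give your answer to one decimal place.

The two most frequent classes, fl+ r (439) and fl r+ (427), are the parental types, so the F1 was fl+ r / fl r+.
The recombinant classes are fl+ r+ and fl r: 325 + 260 = 585.
Recombination frequency = 585/1451 = 0.4032 ≈ 40.3%, i.e. 40.3 map units.

40.3 map units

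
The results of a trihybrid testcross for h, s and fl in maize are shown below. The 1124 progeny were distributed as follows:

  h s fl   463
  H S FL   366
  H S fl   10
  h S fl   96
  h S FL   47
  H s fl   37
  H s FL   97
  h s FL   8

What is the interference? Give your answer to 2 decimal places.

0.06

The two most frequent reciprocal classes, H S FL and h s fl, are the parental types, so the F1 was H S FL / h s fl.
The two rarest classes, H S fl and h s FL, are the double crossovers. Comparing them with the parentals, only the fl allele has switched, so fl is the middle locus and the order is s – fl – h.
s–fl: (193 + 18)/1124 = 0.1877; fl–h: (84 + 18)/1124 = 0.0907.
Expected DCO frequency = 0.1877 × 0.0907 ≈ 0.01702; observed = 18/1124 ≈ 0.01601.
Coefficient of coincidence = 0.01601/0.01702 ≈ 0.94; interference = 1 − 0.94 = 0.06.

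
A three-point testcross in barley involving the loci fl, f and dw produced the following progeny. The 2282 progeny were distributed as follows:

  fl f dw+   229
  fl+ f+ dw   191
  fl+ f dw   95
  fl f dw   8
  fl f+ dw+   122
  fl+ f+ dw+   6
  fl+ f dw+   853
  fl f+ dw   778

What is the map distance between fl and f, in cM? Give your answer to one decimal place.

19.0 cM

The two most frequent reciprocal classes, fl+ f dw+ and fl f+ dw, are the parental types, so the F1 was fl+ f dw+ / fl f+ dw.
The two rarest classes, fl+ f+ dw+ and fl f dw, are the double crossovers. Comparing them with the parentals, only the f allele has switched, so f is the middle locus and the order is dw – f – fl.
Crossovers in the f–fl interval produce the single-crossover classes fl f dw+ and fl+ f+ dw (229 + 191 = 420) plus the double crossovers (14).
RF(f–fl) = (420 + 14) / 2282 = 434/2282 = 0.1902 → 19.0 cM.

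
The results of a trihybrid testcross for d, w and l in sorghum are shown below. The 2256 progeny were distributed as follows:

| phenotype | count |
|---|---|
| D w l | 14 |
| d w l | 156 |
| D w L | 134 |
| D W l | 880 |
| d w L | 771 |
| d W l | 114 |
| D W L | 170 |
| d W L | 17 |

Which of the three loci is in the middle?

The two most frequent reciprocal classes, D W l and d w L, are the parental types, so the F1 was D W l / d w L.
The two rarest classes, D w l and d W L, are the double crossovers. Comparing them with the parentals, only the w allele has switched, so w is the middle locus and the order is l – w – d.

w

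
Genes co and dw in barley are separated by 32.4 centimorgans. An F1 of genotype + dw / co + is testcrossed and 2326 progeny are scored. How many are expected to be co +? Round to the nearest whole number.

A map distance of 32.4 centimorgans corresponds to a recombination frequency of 0.324.
The F1 is + dw / co +, so co + is a parental gamete class with expected frequency (1 − r)/2 = 0.676/2 = 0.3380.
Expected number = 0.3380 × 2326 = 786.19 ≈ 786.

786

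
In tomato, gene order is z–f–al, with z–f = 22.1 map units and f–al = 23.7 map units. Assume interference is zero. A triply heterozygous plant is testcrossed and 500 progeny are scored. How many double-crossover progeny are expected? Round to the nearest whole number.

Map distances give recombination frequencies of 0.221 and 0.237 for the two intervals.
With no interference, expected double-crossover frequency = 0.221 × 0.237 = 0.05238.
Expected number = 0.05238 × 500 = 26.19 ≈ 26.

26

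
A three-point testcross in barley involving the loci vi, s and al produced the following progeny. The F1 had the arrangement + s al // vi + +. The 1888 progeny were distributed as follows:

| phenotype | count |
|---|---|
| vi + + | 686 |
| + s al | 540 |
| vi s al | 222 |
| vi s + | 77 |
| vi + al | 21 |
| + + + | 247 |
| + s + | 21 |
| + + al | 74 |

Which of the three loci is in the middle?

The two rarest classes, + s + and vi + al, are the double crossovers. Comparing them with the parentals, only the al allele has switched, so al is the middle locus and the order is vi – al – s.

al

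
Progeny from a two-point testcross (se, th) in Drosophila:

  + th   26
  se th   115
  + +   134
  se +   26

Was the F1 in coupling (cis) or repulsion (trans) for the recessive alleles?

cis

The two most frequent classes are + + (134) and se th (115); these are the parental (non-recombinant) types.
So the F1 carried + + on one chromosome and se th on the other — the recessive alleles are on the same chromosome (cis / coupling).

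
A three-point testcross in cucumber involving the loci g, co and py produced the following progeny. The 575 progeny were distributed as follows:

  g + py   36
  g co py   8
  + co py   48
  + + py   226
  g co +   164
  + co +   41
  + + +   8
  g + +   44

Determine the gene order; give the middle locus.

The two most frequent reciprocal classes, g co + and + + py, are the parental types, so the F1 was g co + / + + py.
The two rarest classes, g co py and + + +, are the double crossovers. Comparing them with the parentals, only the py allele has switched, so py is the middle locus and the order is g – py – co.

py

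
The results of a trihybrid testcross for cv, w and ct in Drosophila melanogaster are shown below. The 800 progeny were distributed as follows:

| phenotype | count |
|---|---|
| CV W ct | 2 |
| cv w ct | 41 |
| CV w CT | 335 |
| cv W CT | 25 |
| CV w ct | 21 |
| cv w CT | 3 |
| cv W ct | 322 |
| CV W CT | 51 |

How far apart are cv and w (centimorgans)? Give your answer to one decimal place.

12.1 centimorgans

The two most frequent reciprocal classes, CV w CT and cv W ct, are the parental types, so the F1 was CV w CT / cv W ct.
The two rarest classes, cv w CT and CV W ct, are the double crossovers. Comparing them with the parentals, only the cv allele has switched, so cv is the middle locus and the order is w – cv – ct.
Crossovers in the w–cv interval produce the single-crossover classes CV W CT and cv w ct (51 + 41 = 92) plus the double crossovers (5).
RF(w–cv) = (92 + 5) / 800 = 97/800 = 0.1212 → 12.1 centimorgans.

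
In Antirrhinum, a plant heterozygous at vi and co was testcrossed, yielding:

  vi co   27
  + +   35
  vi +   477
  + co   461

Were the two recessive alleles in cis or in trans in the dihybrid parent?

trans

The two most frequent classes are + co (461) and vi + (477); these are the parental (non-recombinant) types.
So the F1 carried + co on one chromosome and vi + on the other — the recessive alleles are on opposite chromosomes (trans / repulsion).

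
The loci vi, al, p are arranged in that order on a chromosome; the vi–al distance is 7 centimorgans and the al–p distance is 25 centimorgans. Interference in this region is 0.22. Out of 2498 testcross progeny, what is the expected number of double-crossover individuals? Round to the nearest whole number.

34

Map distances give recombination frequencies of 0.070 and 0.250 for the two intervals.
With interference 0.22 (so coincidence = 0.78), expected double-crossover frequency = 0.070 × 0.250 × 0.78 = 0.01365.
Expected number = 0.01365 × 2498 = 34.10 ≈ 34.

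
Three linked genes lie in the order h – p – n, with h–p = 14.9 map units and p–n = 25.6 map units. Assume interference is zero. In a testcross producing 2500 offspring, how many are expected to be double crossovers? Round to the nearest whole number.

95

Map distances give recombination frequencies of 0.149 and 0.256 for the two intervals.
With no interference, expected double-crossover frequency = 0.149 × 0.256 = 0.03814.
Expected number = 0.03814 × 2500 = 95.36 ≈ 95.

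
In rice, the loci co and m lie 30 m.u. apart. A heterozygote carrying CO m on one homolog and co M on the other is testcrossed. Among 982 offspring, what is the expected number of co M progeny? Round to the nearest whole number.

344

A map distance of 30 m.u. corresponds to a recombination frequency of 0.300.
The F1 is CO m / co M, so co M is a parental gamete class with expected frequency (1 − r)/2 = 0.700/2 = 0.3500.
Expected number = 0.3500 × 982 = 343.70 ≈ 344.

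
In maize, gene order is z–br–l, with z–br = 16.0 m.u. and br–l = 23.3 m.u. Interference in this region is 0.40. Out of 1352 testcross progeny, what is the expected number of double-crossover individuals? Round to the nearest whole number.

30

Map distances give recombination frequencies of 0.160 and 0.233 for the two intervals.
With interference 0.40 (so coincidence = 0.60), expected double-crossover frequency = 0.160 × 0.233 × 0.60 = 0.02237.
Expected number = 0.02237 × 1352 = 30.24 ≈ 30.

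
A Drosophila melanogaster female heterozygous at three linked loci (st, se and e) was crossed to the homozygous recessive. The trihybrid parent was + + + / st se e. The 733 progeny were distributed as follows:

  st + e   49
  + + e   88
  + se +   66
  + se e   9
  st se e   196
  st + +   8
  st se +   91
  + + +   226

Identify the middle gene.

st

The two rarest classes, st + + and + se e, are the double crossovers. Comparing them with the parentals, only the st allele has switched, so st is the middle locus and the order is e – st – se.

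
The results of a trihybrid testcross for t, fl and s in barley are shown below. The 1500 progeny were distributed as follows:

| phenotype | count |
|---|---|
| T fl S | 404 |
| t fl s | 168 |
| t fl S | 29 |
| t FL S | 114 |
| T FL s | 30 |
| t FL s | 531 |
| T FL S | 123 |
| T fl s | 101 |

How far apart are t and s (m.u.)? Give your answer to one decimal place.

18.3 m.u.

The two most frequent reciprocal classes, t FL s and T fl S, are the parental types, so the F1 was t FL s / T fl S.
The two rarest classes, T FL s and t fl S, are the double crossovers. Comparing them with the parentals, only the t allele has switched, so t is the middle locus and the order is s – t – fl.
Crossovers in the s–t interval produce the single-crossover classes t FL S and T fl s (114 + 101 = 215) plus the double crossovers (59).
RF(s–t) = (215 + 59) / 1500 = 274/1500 = 0.1827 → 18.3 m.u.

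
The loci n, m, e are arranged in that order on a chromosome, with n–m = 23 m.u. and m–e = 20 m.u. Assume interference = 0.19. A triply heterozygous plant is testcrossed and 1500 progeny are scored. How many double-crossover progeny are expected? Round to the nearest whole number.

56

Map distances give recombination frequencies of 0.230 and 0.200 for the two intervals.
With interference 0.19 (so coincidence = 0.81), expected double-crossover frequency = 0.230 × 0.200 × 0.81 = 0.03726.
Expected number = 0.03726 × 1500 = 55.89 ≈ 56.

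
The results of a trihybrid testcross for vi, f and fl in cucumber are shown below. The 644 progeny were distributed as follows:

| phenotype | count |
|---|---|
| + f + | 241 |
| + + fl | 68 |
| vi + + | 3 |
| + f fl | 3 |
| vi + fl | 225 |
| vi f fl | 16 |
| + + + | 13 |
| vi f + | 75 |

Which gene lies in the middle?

The two most frequent reciprocal classes, vi + fl and + f +, are the parental types, so the F1 was vi + fl / + f +.
The two rarest classes, vi + + and + f fl, are the double crossovers. Comparing them with the parentals, only the fl allele has switched, so fl is the middle locus and the order is f – fl – vi.

fl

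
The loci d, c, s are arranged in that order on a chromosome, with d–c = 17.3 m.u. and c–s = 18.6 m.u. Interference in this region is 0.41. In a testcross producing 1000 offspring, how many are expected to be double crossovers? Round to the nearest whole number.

19

Map distances give recombination frequencies of 0.173 and 0.186 for the two intervals.
With interference 0.41 (so coincidence = 0.59), expected double-crossover frequency = 0.173 × 0.186 × 0.59 = 0.01899.
Expected number = 0.01899 × 1000 = 18.99 ≈ 19.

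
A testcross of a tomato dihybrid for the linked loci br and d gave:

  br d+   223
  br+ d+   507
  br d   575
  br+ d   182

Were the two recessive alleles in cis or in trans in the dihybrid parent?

The two most frequent classes are br+ d+ (507) and br d (575); these are the parental (non-recombinant) types.
So the F1 carried br+ d+ on one chromosome and br d on the other — the recessive alleles are on the same chromosome (cis / coupling).

cis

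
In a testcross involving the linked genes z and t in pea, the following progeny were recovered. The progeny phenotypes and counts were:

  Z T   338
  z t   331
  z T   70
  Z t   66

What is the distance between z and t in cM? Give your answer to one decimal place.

16.9 cM

The two most frequent classes, Z T (338) and z t (331), are the parental types, so the F1 was Z T / z t.
The recombinant classes are Z t and z T: 66 + 70 = 136.
Recombination frequency = 136/805 = 0.1689 ≈ 16.9%, i.e. 16.9 cM.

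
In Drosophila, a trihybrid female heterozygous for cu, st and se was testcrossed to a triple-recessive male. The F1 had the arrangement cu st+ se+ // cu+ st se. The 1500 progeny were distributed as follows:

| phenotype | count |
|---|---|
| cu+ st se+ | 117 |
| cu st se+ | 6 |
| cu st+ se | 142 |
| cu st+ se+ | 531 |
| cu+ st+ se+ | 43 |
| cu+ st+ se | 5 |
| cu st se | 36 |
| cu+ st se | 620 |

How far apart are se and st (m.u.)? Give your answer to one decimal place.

The two rarest classes, cu st se+ and cu+ st+ se, are the double crossovers. Comparing them with the parentals, only the st allele has switched, so st is the middle locus and the order is se – st – cu.
Crossovers in the se–st interval produce the single-crossover classes cu st+ se and cu+ st se+ (142 + 117 = 259) plus the double crossovers (11).
RF(se–st) = (259 + 11) / 1500 = 270/1500 = 0.1800 → 18.0 m.u.

18.0 m.u.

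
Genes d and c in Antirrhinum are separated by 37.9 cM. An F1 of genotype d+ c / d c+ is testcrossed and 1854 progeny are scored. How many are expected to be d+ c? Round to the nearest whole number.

A map distance of 37.9 cM corresponds to a recombination frequency of 0.379.
The F1 is d+ c / d c+, so d+ c is a parental gamete class with expected frequency (1 − r)/2 = 0.621/2 = 0.3105.
Expected number = 0.3105 × 1854 = 575.67 ≈ 576.

576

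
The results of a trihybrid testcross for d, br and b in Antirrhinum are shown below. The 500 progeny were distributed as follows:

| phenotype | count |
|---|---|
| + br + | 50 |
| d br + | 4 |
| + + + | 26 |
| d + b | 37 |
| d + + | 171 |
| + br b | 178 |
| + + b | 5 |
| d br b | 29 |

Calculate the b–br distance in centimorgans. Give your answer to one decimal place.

19.2 centimorgans

The two most frequent reciprocal classes, + br b and d + +, are the parental types, so the F1 was + br b / d + +.
The two rarest classes, + + b and d br +, are the double crossovers. Comparing them with the parentals, only the br allele has switched, so br is the middle locus and the order is d – br – b.
Crossovers in the br–b interval produce the single-crossover classes + br + and d + b (50 + 37 = 87) plus the double crossovers (9).
RF(br–b) = (87 + 9) / 500 = 96/500 = 0.1920 → 19.2 centimorgans.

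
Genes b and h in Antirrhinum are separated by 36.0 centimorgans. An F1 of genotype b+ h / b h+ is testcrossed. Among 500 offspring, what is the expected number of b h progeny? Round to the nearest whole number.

90

A map distance of 36.0 centimorgans corresponds to a recombination frequency of 0.360.
The F1 is b+ h / b h+, so b h is a recombinant gamete class with expected frequency r/2 = 0.360/2 = 0.1800.
Expected number = 0.1800 × 500 = 90.00 ≈ 90.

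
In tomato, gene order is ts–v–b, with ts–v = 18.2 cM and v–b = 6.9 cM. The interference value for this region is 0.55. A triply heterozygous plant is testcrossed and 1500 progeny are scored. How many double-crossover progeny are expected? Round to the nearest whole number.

Map distances give recombination frequencies of 0.182 and 0.069 for the two intervals.
With interference 0.55 (so coincidence = 0.45), expected double-crossover frequency = 0.182 × 0.069 × 0.45 = 0.00565.
Expected number = 0.00565 × 1500 = 8.48 ≈ 8.

8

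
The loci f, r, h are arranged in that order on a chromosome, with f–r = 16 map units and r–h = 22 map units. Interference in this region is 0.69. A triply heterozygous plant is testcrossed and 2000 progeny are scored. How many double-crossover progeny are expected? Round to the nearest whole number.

Map distances give recombination frequencies of 0.160 and 0.220 for the two intervals.
With interference 0.69 (so coincidence = 0.31), expected double-crossover frequency = 0.160 × 0.220 × 0.31 = 0.01091.
Expected number = 0.01091 × 2000 = 21.82 ≈ 22.

22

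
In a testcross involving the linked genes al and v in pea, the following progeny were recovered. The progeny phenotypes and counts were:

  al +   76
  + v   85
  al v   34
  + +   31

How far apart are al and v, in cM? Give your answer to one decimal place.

28.8 cM

The two most frequent classes, + v (85) and al + (76), are the parental types, so the F1 was + v / al +.
The recombinant classes are + + and al v: 31 + 34 = 65.
Recombination frequency = 65/226 = 0.2876 ≈ 28.8%, i.e. 28.8 cM.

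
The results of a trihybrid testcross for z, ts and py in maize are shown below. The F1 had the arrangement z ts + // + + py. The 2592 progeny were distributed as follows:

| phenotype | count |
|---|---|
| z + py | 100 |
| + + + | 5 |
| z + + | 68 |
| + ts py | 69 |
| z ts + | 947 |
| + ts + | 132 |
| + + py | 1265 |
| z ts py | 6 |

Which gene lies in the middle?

py

The two rarest classes, z ts py and + + +, are the double crossovers. Comparing them with the parentals, only the py allele has switched, so py is the middle locus and the order is z – py – ts.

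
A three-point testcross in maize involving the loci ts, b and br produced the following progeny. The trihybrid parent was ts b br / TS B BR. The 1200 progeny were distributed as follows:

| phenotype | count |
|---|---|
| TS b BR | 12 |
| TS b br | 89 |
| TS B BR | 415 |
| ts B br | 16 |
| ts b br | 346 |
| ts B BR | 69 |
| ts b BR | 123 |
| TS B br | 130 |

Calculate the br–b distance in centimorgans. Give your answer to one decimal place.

23.4 centimorgans

The two rarest classes, ts B br and TS b BR, are the double crossovers. Comparing them with the parentals, only the b allele has switched, so b is the middle locus and the order is ts – b – br.
Crossovers in the b–br interval produce the single-crossover classes ts b BR and TS B br (123 + 130 = 253) plus the double crossovers (28).
RF(b–br) = (253 + 28) / 1200 = 281/1200 = 0.2342 → 23.4 centimorgans.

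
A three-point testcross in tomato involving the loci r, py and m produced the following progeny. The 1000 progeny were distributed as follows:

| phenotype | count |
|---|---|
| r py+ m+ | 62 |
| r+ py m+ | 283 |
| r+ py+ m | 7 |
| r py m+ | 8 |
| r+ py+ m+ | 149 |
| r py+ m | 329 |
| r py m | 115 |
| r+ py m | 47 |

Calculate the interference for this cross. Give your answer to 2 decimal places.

The two most frequent reciprocal classes, r+ py m+ and r py+ m, are the parental types, so the F1 was r+ py m+ / r py+ m.
The two rarest classes, r py m+ and r+ py+ m, are the double crossovers. Comparing them with the parentals, only the r allele has switched, so r is the middle locus and the order is py – r – m.
py–r: (264 + 15)/1000 = 0.2790; r–m: (109 + 15)/1000 = 0.1240.
Expected DCO frequency = 0.2790 × 0.1240 ≈ 0.03460; observed = 15/1000 ≈ 0.01500.
Coefficient of coincidence = 0.01500/0.03460 ≈ 0.43; interference = 1 − 0.43 = 0.57.

0.57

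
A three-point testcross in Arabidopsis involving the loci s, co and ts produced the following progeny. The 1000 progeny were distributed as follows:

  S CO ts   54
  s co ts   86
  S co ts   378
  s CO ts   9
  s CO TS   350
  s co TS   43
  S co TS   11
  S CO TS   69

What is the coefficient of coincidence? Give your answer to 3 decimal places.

0.977

The two most frequent reciprocal classes, S co ts and s CO TS, are the parental types, so the F1 was S co ts / s CO TS.
The two rarest classes, S co TS and s CO ts, are the double crossovers. Comparing them with the parentals, only the ts allele has switched, so ts is the middle locus and the order is s – ts – co.
s–ts: (155 + 20)/1000 = 0.1750; ts–co: (97 + 20)/1000 = 0.1170.
Expected DCO frequency = 0.1750 × 0.1170 ≈ 0.02048; observed = 20/1000 ≈ 0.02000.
Coefficient of coincidence = 0.02000/0.02048 ≈ 0.977.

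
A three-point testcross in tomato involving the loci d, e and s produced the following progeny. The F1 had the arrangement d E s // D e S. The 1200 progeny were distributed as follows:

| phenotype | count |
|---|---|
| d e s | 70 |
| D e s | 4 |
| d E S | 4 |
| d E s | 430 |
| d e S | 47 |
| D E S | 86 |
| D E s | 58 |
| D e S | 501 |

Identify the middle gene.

The two rarest classes, d E S and D e s, are the double crossovers. Comparing them with the parentals, only the s allele has switched, so s is the middle locus and the order is d – s – e.

s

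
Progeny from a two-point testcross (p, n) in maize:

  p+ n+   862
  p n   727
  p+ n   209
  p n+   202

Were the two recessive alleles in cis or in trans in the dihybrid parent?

The two most frequent classes are p+ n+ (862) and p n (727); these are the parental (non-recombinant) types.
So the F1 carried p+ n+ on one chromosome and p n on the other — the recessive alleles are on the same chromosome (cis / coupling).

cis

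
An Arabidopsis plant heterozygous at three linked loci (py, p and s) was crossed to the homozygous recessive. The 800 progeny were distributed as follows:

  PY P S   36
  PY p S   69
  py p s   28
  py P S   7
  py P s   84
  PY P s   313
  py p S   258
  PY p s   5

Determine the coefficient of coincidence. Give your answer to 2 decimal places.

0.77

The two most frequent reciprocal classes, py p S and PY P s, are the parental types, so the F1 was py p S / PY P s.
The two rarest classes, py P S and PY p s, are the double crossovers. Comparing them with the parentals, only the p allele has switched, so p is the middle locus and the order is s – p – py.
s–p: (64 + 12)/800 = 0.0950; p–py: (153 + 12)/800 = 0.2062.
Expected DCO frequency = 0.0950 × 0.2062 ≈ 0.01959; observed = 12/800 ≈ 0.01500.
Coefficient of coincidence = 0.01500/0.01959 ≈ 0.77.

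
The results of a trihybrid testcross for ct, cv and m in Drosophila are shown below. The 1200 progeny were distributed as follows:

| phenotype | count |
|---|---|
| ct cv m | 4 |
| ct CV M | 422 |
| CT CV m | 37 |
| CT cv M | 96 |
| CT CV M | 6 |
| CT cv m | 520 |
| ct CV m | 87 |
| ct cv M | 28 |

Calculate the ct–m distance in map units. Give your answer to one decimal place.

The two most frequent reciprocal classes, ct CV M and CT cv m, are the parental types, so the F1 was ct CV M / CT cv m.
The two rarest classes, CT CV M and ct cv m, are the double crossovers. Comparing them with the parentals, only the ct allele has switched, so ct is the middle locus and the order is m – ct – cv.
Crossovers in the m–ct interval produce the single-crossover classes ct CV m and CT cv M (87 + 96 = 183) plus the double crossovers (10).
RF(m–ct) = (183 + 10) / 1200 = 193/1200 = 0.1608 → 16.1 map units.

16.1 map units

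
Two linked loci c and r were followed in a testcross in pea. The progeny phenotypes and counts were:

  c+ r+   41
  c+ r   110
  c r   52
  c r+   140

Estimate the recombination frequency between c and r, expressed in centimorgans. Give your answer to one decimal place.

27.1 centimorgans

The two most frequent classes, c+ r (110) and c r+ (140), are the parental types, so the F1 was c+ r / c r+.
The recombinant classes are c+ r+ and c r: 41 + 52 = 93.
Recombination frequency = 93/343 = 0.2711 ≈ 27.1%, i.e. 27.1 centimorgans.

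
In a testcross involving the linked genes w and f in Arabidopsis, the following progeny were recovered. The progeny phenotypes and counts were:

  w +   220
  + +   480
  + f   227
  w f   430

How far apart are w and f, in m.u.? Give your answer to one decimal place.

The two most frequent classes, + + (480) and w f (430), are the parental types, so the F1 was + + / w f.
The recombinant classes are + f and w +: 227 + 220 = 447.
Recombination frequency = 447/1357 = 0.3294 ≈ 32.9%, i.e. 32.9 m.u.

32.9 m.u.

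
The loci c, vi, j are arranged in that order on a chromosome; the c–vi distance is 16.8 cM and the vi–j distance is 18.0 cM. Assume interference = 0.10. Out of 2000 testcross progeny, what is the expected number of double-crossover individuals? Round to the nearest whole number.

54

Map distances give recombination frequencies of 0.168 and 0.180 for the two intervals.
With interference 0.10 (so coincidence = 0.90), expected double-crossover frequency = 0.168 × 0.180 × 0.90 = 0.02722.
Expected number = 0.02722 × 2000 = 54.43 ≈ 54.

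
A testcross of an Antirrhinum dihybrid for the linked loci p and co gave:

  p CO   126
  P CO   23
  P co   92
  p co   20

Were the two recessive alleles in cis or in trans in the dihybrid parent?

The two most frequent classes are P co (92) and p CO (126); these are the parental (non-recombinant) types.
So the F1 carried P co on one chromosome and p CO on the other — the recessive alleles are on opposite chromosomes (trans / repulsion).

trans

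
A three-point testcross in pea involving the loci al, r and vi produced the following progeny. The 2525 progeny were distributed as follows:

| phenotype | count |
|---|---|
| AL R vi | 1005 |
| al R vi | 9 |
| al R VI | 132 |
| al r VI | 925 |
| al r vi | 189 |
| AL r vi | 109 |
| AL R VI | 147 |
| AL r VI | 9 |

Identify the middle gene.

al

The two most frequent reciprocal classes, AL R vi and al r VI, are the parental types, so the F1 was AL R vi / al r VI.
The two rarest classes, al R vi and AL r VI, are the double crossovers. Comparing them with the parentals, only the al allele has switched, so al is the middle locus and the order is r – al – vi.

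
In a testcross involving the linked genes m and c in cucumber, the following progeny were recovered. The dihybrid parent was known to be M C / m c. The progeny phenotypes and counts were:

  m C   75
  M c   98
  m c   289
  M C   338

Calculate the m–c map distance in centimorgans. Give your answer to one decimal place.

21.6 centimorgans

The recombinant classes are M c and m C: 98 + 75 = 173.
Recombination frequency = 173/800 = 0.2162 ≈ 21.6%, i.e. 21.6 centimorgans.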